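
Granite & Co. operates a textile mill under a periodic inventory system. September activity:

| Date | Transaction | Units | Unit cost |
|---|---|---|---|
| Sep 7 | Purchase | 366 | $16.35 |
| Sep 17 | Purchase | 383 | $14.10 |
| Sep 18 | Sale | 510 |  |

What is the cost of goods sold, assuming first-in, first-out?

COGS = $8,014.50

Sep 18, 510 sold [FIFO — oldest first]: 366 @ $16.35 + 144 @ $14.10 = $8,014.50
Ending inventory: 239 @ $14.10 = $3,369.90
Check: goods available $11,384.40 = COGS $8,014.50 + ending $3,369.90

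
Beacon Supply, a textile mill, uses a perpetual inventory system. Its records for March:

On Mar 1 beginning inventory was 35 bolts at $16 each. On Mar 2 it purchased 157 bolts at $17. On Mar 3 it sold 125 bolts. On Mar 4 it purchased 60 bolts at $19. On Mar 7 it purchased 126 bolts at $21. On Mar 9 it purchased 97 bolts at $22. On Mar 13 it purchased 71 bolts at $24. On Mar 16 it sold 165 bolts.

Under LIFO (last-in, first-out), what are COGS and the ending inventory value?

COGS = $5,897; ending inventory = $4,956

Mar 3, 125 sold [LIFO — newest first]: 125 @ $17 = $2,125
Mar 16, 165 sold [LIFO — newest first]: 71 @ $24 + 94 @ $22 = $3,772
Total COGS = $2,125 + $3,772 = $5,897
Ending inventory: 35 @ $16 + 32 @ $17 + 60 @ $19 + 126 @ $21 + 3 @ $22 = $4,956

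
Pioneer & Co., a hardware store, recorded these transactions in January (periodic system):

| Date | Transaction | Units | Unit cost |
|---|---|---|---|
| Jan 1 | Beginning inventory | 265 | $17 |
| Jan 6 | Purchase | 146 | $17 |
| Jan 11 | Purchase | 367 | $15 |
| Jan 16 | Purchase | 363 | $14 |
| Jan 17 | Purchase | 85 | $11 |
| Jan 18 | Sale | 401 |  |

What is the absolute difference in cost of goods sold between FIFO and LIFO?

FIFO COGS: 265 @ $17 + 136 @ $17 = $6,817
LIFO COGS: 85 @ $11 + 316 @ $14 = $5,359
Difference = |$6,817 − $5,359| = $1,458

$1,458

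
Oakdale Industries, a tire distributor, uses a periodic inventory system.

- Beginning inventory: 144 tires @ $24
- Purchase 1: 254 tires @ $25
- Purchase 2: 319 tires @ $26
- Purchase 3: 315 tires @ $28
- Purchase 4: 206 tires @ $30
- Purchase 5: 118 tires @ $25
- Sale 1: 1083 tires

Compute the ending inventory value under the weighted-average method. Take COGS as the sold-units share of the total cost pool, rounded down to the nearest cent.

Ending inventory = $7,257.86

Sale 1, sell 1083: 1083/1356 × $36,050.00 → $28,792.14
Ending inventory (cost pool remaining) = $7,257.86
Check: goods available $36,050.00 = COGS $28,792.14 + ending $7,257.86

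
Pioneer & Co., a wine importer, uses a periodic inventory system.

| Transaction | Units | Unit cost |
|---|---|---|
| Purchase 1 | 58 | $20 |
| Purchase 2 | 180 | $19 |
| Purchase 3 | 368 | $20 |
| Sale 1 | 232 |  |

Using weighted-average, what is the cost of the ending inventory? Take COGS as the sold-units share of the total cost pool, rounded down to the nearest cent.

Ending inventory = $7,368.92

Sale 1, sell 232: 232/606 × $11,940.00 → $4,571.08
Ending inventory (cost pool remaining) = $7,368.92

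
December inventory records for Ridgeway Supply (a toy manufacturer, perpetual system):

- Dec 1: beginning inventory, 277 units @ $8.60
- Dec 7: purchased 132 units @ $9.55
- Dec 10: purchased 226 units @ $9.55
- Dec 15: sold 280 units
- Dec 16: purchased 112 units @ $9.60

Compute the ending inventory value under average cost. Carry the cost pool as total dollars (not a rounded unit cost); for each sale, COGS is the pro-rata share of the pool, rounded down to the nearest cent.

Ending inventory = $4,318.34

After Dec 1: 277 on hand, pool $2,382.20 (≈ $8.6000 each)
After Dec 7: 409 on hand, pool $3,642.80 (≈ $8.9066 each)
After Dec 10: 635 on hand, pool $5,801.10 (≈ $9.1356 each)
Dec 15, sell 280: 280/635 × $5,801.10 → $2,557.96
After Dec 16: 467 on hand, pool $4,318.34 (≈ $9.2470 each)
Ending inventory (cost pool remaining) = $4,318.34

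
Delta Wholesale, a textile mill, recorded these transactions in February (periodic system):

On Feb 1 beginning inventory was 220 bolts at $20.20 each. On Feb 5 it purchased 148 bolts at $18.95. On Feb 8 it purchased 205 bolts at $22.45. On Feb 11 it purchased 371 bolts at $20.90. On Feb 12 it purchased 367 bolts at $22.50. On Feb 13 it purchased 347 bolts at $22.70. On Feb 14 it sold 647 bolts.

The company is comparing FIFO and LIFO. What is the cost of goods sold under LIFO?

FIFO COGS: 220 @ $20.20 + 148 @ $18.95 + 205 @ $22.45 + 74 @ $20.90 = $13,397.45
LIFO COGS: 347 @ $22.70 + 300 @ $22.50 = $14,626.90

COGS = $14,626.90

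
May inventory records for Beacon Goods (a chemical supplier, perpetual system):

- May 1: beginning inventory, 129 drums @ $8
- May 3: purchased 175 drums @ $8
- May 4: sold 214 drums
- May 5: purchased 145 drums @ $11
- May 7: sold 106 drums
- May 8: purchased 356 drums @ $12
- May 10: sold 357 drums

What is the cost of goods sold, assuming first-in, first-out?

May 4, 214 sold [FIFO — oldest first]: 129 @ $8 + 85 @ $8 = $1,712
May 7, 106 sold [FIFO — oldest first]: 90 @ $8 + 16 @ $11 = $896
May 10, 357 sold [FIFO — oldest first]: 129 @ $11 + 228 @ $12 = $4,155
Total COGS = $1,712 + $896 + $4,155 = $6,763
Ending inventory: 128 @ $12 = $1,536
Check: goods available $8,299 = COGS $6,763 + ending $1,536

COGS = $6,763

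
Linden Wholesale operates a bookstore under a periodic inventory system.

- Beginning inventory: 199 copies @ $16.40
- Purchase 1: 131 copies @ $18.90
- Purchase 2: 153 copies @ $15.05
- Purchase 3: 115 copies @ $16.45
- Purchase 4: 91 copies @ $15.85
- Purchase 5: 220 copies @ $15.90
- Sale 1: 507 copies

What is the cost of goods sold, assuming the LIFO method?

COGS = $8,051.15

Sale 1 (507) [LIFO — newest first]: 220 @ $15.90 + 91 @ $15.85 + 115 @ $16.45 + 81 @ $15.05 = $8,051.15
Ending inventory: 199 @ $16.40 + 131 @ $18.90 + 72 @ $15.05 = $6,823.10
Check: goods available $14,874.25 = COGS $8,051.15 + ending $6,823.10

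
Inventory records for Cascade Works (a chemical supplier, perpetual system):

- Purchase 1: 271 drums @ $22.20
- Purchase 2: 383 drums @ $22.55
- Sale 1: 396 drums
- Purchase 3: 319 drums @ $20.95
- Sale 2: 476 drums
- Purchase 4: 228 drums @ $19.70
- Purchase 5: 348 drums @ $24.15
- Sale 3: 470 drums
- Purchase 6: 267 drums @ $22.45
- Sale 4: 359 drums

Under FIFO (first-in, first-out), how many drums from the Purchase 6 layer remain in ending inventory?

Sale 1 (396) [FIFO — oldest first]: 271 @ $22.20 + 125 @ $22.55 = $8,834.95
Sale 2 (476) [FIFO — oldest first]: 258 @ $22.55 + 218 @ $20.95 = $10,385.00
Sale 3 (470) [FIFO — oldest first]: 101 @ $20.95 + 228 @ $19.70 + 141 @ $24.15 = $10,012.70
Sale 4 (359) [FIFO — oldest first]: 207 @ $24.15 + 152 @ $22.45 = $8,411.45
Total COGS = $8,834.95 + $10,385.00 + $10,012.70 + $8,411.45 = $37,644.10
Ending inventory: 115 @ $22.45 = $2,581.75

115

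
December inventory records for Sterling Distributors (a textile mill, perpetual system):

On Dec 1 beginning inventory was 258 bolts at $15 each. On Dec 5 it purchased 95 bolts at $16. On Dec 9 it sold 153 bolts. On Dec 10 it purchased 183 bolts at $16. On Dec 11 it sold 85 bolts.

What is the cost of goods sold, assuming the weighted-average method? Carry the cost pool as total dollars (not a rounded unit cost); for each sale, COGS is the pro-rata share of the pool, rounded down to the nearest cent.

COGS = $3,663.73

After Dec 1: 258 on hand, pool $3,870.00 (≈ $15.0000 each)
After Dec 5: 353 on hand, pool $5,390.00 (≈ $15.2691 each)
Dec 9, sell 153: 153/353 × $5,390.00 → $2,336.17
After Dec 10: 383 on hand, pool $5,981.83 (≈ $15.6184 each)
Dec 11, sell 85: 85/383 × $5,981.83 → $1,327.56
Total COGS = $2,336.17 + $1,327.56 = $3,663.73
Ending inventory (cost pool remaining) = $4,654.27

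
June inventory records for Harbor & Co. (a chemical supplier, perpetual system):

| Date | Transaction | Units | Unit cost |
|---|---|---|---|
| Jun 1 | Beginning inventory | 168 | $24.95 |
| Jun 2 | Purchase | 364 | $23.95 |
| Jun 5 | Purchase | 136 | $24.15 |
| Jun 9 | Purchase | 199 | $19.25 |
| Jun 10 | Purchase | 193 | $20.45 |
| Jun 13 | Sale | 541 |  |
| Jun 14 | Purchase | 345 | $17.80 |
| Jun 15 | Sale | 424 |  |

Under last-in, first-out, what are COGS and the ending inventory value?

Jun 13, 541 sold [LIFO — newest first]: 193 @ $20.45 + 199 @ $19.25 + 136 @ $24.15 + 13 @ $23.95 = $11,373.35
Jun 15, 424 sold [LIFO — newest first]: 345 @ $17.80 + 79 @ $23.95 = $8,033.05
Total COGS = $11,373.35 + $8,033.05 = $19,406.40
Ending inventory: 168 @ $24.95 + 272 @ $23.95 = $10,706.00
Check: goods available $30,112.40 = COGS $19,406.40 + ending $10,706.00

COGS = $19,406.40; ending inventory = $10,706.00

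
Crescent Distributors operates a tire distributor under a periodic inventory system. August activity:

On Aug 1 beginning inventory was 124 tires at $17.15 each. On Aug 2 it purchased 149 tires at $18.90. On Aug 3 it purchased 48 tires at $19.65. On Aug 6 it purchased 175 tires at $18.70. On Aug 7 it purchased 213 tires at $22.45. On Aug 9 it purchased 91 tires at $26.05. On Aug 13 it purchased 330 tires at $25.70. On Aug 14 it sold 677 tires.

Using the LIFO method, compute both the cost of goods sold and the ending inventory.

COGS = $16,437.50; ending inventory = $8,354.30

Aug 14, 677 sold [LIFO — newest first]: 330 @ $25.70 + 91 @ $26.05 + 213 @ $22.45 + 43 @ $18.70 = $16,437.50
Ending inventory: 124 @ $17.15 + 149 @ $18.90 + 48 @ $19.65 + 132 @ $18.70 = $8,354.30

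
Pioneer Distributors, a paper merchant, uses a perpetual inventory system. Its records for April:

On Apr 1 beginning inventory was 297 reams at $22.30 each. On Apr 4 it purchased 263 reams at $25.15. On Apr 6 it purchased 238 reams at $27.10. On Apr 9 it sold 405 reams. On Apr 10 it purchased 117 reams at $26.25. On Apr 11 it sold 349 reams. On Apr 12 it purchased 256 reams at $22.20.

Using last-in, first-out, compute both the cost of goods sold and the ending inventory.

Apr 9, 405 sold [LIFO — newest first]: 238 @ $27.10 + 167 @ $25.15 = $10,649.85
Apr 11, 349 sold [LIFO — newest first]: 117 @ $26.25 + 96 @ $25.15 + 136 @ $22.30 = $8,518.45
Total COGS = $10,649.85 + $8,518.45 = $19,168.30
Ending inventory: 161 @ $22.30 + 256 @ $22.20 = $9,273.50
Check: goods available $28,441.80 = COGS $19,168.30 + ending $9,273.50

COGS = $19,168.30; ending inventory = $9,273.50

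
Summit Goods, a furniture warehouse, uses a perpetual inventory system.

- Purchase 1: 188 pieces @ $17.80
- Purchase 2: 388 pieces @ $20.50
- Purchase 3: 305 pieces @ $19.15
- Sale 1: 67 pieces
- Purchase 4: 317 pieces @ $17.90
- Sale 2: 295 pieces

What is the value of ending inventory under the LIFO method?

Ending inventory = $16,251.90

Sale 1 (67) [LIFO — newest first]: 67 @ $19.15 = $1,283.05
Sale 2 (295) [LIFO — newest first]: 295 @ $17.90 = $5,280.50
Total COGS = $1,283.05 + $5,280.50 = $6,563.55
Ending inventory: 188 @ $17.80 + 388 @ $20.50 + 238 @ $19.15 + 22 @ $17.90 = $16,251.90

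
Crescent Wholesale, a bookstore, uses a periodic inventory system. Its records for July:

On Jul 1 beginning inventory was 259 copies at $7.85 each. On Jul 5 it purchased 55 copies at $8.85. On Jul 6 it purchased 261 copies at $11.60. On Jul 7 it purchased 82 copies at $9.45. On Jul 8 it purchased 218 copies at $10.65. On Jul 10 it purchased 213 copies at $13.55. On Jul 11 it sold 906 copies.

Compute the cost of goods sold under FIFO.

Jul 11, 906 sold [FIFO — oldest first]: 259 @ $7.85 + 55 @ $8.85 + 261 @ $11.60 + 82 @ $9.45 + 218 @ $10.65 + 31 @ $13.55 = $9,064.15
Ending inventory: 182 @ $13.55 = $2,466.10
Check: goods available $11,530.25 = COGS $9,064.15 + ending $2,466.10

COGS = $9,064.15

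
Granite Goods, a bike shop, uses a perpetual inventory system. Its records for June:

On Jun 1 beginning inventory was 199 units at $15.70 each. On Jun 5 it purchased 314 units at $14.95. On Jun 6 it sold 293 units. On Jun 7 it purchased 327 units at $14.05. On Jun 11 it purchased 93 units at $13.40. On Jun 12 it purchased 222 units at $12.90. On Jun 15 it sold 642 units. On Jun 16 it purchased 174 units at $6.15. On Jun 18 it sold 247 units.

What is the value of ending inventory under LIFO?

Jun 6, 293 sold [LIFO — newest first]: 293 @ $14.95 = $4,380.35
Jun 15, 642 sold [LIFO — newest first]: 222 @ $12.90 + 93 @ $13.40 + 327 @ $14.05 = $8,704.35
Jun 18, 247 sold [LIFO — newest first]: 174 @ $6.15 + 21 @ $14.95 + 52 @ $15.70 = $2,200.45
Total COGS = $4,380.35 + $8,704.35 + $2,200.45 = $15,285.15
Ending inventory: 147 @ $15.70 = $2,307.90
Check: goods available $17,593.05 = COGS $15,285.15 + ending $2,307.90

Ending inventory = $2,307.90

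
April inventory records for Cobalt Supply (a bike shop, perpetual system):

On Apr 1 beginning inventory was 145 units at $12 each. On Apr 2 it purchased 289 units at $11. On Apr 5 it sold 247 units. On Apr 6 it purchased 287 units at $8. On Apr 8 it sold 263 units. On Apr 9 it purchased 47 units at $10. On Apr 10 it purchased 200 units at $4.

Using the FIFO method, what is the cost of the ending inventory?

Ending inventory = $2,958

Apr 5, 247 sold [FIFO — oldest first]: 145 @ $12 + 102 @ $11 = $2,862
Apr 8, 263 sold [FIFO — oldest first]: 187 @ $11 + 76 @ $8 = $2,665
Total COGS = $2,862 + $2,665 = $5,527
Ending inventory: 211 @ $8 + 47 @ $10 + 200 @ $4 = $2,958
Check: goods available $8,485 = COGS $5,527 + ending $2,958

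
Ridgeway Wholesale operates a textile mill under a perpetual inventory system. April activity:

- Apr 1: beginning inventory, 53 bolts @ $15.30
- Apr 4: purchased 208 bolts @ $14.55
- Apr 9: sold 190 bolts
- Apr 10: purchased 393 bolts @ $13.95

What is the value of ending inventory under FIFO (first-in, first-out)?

Ending inventory = $6,515.40

Apr 9, 190 sold [FIFO — oldest first]: 53 @ $15.30 + 137 @ $14.55 = $2,804.25
Ending inventory: 71 @ $14.55 + 393 @ $13.95 = $6,515.40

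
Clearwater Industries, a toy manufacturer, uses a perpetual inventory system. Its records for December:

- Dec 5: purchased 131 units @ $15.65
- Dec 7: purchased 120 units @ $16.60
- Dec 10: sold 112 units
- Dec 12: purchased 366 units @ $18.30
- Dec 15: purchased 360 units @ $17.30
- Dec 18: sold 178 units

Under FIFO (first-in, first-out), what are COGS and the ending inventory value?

Dec 10, 112 sold [FIFO — oldest first]: 112 @ $15.65 = $1,752.80
Dec 18, 178 sold [FIFO — oldest first]: 19 @ $15.65 + 120 @ $16.60 + 39 @ $18.30 = $3,003.05
Total COGS = $1,752.80 + $3,003.05 = $4,755.85
Ending inventory: 327 @ $18.30 + 360 @ $17.30 = $12,212.10

COGS = $4,755.85; ending inventory = $12,212.10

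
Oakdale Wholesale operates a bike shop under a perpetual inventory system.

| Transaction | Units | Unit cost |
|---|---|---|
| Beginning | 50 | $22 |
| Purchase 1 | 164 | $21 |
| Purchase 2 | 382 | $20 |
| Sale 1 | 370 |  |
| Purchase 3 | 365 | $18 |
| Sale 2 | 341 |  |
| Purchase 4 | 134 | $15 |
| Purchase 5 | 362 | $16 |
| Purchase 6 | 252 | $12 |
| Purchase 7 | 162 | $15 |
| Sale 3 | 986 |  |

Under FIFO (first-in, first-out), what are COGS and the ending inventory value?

Sale 1 (370) [FIFO — oldest first]: 50 @ $22 + 164 @ $21 + 156 @ $20 = $7,664
Sale 2 (341) [FIFO — oldest first]: 226 @ $20 + 115 @ $18 = $6,590
Sale 3 (986) [FIFO — oldest first]: 250 @ $18 + 134 @ $15 + 362 @ $16 + 240 @ $12 = $15,182
Total COGS = $7,664 + $6,590 + $15,182 = $29,436
Ending inventory: 12 @ $12 + 162 @ $15 = $2,574

COGS = $29,436; ending inventory = $2,574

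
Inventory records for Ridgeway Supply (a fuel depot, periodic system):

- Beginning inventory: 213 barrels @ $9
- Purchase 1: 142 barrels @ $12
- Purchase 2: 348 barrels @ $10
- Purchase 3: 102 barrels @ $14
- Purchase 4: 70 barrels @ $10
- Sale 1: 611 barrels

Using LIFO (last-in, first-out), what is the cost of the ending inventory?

Sale 1 (611) [LIFO — newest first]: 70 @ $10 + 102 @ $14 + 348 @ $10 + 91 @ $12 = $6,700
Ending inventory: 213 @ $9 + 51 @ $12 = $2,529
Check: goods available $9,229 = COGS $6,700 + ending $2,529

Ending inventory = $2,529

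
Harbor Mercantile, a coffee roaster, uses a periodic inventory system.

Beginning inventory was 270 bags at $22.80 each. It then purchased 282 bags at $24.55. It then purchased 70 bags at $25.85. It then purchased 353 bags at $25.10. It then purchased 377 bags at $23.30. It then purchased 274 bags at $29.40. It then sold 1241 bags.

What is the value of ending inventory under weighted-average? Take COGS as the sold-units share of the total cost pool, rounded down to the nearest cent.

Sale 1, sell 1241: 1241/1626 × $40,588.60 → $30,978.13
Ending inventory (cost pool remaining) = $9,610.47

Ending inventory = $9,610.47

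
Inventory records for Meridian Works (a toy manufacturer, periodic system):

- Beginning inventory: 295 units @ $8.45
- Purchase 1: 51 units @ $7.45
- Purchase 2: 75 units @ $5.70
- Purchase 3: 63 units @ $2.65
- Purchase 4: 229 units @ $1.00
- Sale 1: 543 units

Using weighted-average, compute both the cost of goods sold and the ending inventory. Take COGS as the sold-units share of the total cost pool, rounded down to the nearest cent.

COGS = $2,814.88; ending inventory = $881.27

Sale 1, sell 543: 543/713 × $3,696.15 → $2,814.88
Ending inventory (cost pool remaining) = $881.27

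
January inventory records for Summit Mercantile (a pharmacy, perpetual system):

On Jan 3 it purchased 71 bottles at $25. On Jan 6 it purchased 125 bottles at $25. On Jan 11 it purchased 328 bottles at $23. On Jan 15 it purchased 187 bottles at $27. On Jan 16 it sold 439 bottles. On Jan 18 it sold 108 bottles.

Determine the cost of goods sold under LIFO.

Jan 16, 439 sold [LIFO — newest first]: 187 @ $27 + 252 @ $23 = $10,845
Jan 18, 108 sold [LIFO — newest first]: 76 @ $23 + 32 @ $25 = $2,548
Total COGS = $10,845 + $2,548 = $13,393
Ending inventory: 71 @ $25 + 93 @ $25 = $4,100

COGS = $13,393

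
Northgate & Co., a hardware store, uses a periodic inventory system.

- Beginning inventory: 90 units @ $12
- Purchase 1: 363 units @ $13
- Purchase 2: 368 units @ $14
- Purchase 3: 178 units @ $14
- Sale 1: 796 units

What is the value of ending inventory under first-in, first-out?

Ending inventory = $2,842

Sale 1 (796) [FIFO — oldest first]: 90 @ $12 + 363 @ $13 + 343 @ $14 = $10,601
Ending inventory: 25 @ $14 + 178 @ $14 = $2,842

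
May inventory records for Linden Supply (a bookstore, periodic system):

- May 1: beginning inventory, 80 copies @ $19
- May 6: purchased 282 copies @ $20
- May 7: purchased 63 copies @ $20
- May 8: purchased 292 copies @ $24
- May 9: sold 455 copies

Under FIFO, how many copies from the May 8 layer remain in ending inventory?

262

May 9, 455 sold [FIFO — oldest first]: 80 @ $19 + 282 @ $20 + 63 @ $20 + 30 @ $24 = $9,140
Ending inventory: 262 @ $24 = $6,288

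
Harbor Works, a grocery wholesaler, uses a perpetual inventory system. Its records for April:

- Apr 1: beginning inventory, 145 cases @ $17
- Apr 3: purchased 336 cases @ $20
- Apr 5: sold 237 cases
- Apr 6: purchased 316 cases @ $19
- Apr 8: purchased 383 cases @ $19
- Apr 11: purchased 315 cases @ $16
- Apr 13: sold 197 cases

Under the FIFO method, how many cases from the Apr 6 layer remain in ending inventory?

316

Apr 5, 237 sold [FIFO — oldest first]: 145 @ $17 + 92 @ $20 = $4,305
Apr 13, 197 sold [FIFO — oldest first]: 197 @ $20 = $3,940
Total COGS = $4,305 + $3,940 = $8,245
Ending inventory: 47 @ $20 + 316 @ $19 + 383 @ $19 + 315 @ $16 = $19,261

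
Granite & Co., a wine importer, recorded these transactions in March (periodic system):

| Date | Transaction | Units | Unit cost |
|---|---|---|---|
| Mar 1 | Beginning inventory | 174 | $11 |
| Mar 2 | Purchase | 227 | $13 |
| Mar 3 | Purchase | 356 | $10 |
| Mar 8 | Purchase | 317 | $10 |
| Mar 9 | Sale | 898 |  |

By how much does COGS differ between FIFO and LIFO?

FIFO COGS: 174 @ $11 + 227 @ $13 + 356 @ $10 + 141 @ $10 = $9,835
LIFO COGS: 317 @ $10 + 356 @ $10 + 225 @ $13 = $9,655
Difference = |$9,835 − $9,655| = $180

$180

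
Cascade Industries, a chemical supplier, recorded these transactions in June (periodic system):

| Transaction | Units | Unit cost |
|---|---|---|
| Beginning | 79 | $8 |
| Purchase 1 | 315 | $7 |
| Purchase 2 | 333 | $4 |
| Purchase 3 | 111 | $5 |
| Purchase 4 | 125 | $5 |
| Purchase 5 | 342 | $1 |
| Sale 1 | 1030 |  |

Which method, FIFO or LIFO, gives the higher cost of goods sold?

FIFO

FIFO COGS: 79 @ $8 + 315 @ $7 + 333 @ $4 + 111 @ $5 + 125 @ $5 + 67 @ $1 = $5,416
LIFO COGS: 342 @ $1 + 125 @ $5 + 111 @ $5 + 333 @ $4 + 119 @ $7 = $3,687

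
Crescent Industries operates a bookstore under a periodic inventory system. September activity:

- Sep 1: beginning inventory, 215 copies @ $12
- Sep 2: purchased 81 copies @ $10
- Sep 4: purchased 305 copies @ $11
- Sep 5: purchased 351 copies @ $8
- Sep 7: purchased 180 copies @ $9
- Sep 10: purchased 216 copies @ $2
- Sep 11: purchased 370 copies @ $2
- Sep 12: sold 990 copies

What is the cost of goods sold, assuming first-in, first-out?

Sep 12, 990 sold [FIFO — oldest first]: 215 @ $12 + 81 @ $10 + 305 @ $11 + 351 @ $8 + 38 @ $9 = $9,895
Ending inventory: 142 @ $9 + 216 @ $2 + 370 @ $2 = $2,450
Check: goods available $12,345 = COGS $9,895 + ending $2,450

COGS = $9,895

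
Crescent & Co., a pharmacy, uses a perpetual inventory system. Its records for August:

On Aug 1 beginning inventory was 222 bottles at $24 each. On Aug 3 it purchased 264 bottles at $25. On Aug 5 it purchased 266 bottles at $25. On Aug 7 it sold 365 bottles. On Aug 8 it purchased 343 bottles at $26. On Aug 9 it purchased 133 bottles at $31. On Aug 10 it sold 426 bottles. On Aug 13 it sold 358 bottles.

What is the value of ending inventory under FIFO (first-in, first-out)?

Aug 7, 365 sold [FIFO — oldest first]: 222 @ $24 + 143 @ $25 = $8,903
Aug 10, 426 sold [FIFO — oldest first]: 121 @ $25 + 266 @ $25 + 39 @ $26 = $10,689
Aug 13, 358 sold [FIFO — oldest first]: 304 @ $26 + 54 @ $31 = $9,578
Total COGS = $8,903 + $10,689 + $9,578 = $29,170
Ending inventory: 79 @ $31 = $2,449
Check: goods available $31,619 = COGS $29,170 + ending $2,449

Ending inventory = $2,449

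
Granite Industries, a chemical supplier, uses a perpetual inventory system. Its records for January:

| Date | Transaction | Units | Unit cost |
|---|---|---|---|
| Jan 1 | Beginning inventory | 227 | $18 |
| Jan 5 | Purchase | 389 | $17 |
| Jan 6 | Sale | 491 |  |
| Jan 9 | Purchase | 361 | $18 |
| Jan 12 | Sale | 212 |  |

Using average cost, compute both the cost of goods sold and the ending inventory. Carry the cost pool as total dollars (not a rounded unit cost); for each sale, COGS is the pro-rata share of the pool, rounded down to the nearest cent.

After Jan 1: 227 on hand, pool $4,086.00 (≈ $18.0000 each)
After Jan 5: 616 on hand, pool $10,699.00 (≈ $17.3685 each)
Jan 6, sell 491: 491/616 × $10,699.00 → $8,527.93
After Jan 9: 486 on hand, pool $8,669.07 (≈ $17.8376 each)
Jan 12, sell 212: 212/486 × $8,669.07 → $3,781.56
Total COGS = $8,527.93 + $3,781.56 = $12,309.49
Ending inventory (cost pool remaining) = $4,887.51

COGS = $12,309.49; ending inventory = $4,887.51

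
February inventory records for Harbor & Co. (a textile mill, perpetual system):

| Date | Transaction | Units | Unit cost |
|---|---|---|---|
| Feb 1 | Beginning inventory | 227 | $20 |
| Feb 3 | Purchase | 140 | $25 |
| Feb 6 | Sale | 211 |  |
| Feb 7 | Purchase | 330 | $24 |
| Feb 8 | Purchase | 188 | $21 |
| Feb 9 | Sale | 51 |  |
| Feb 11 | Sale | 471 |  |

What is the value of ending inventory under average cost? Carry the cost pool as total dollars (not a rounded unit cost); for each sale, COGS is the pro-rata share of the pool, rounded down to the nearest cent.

After Feb 1: 227 on hand, pool $4,540.00 (≈ $20.0000 each)
After Feb 3: 367 on hand, pool $8,040.00 (≈ $21.9074 each)
Feb 6, sell 211: 211/367 × $8,040.00 → $4,622.45
After Feb 7: 486 on hand, pool $11,337.55 (≈ $23.3283 each)
After Feb 8: 674 on hand, pool $15,285.55 (≈ $22.6789 each)
Feb 9, sell 51: 51/674 × $15,285.55 → $1,156.62
Feb 11, sell 471: 471/623 × $14,128.93 → $10,681.74
Total COGS = $4,622.45 + $1,156.62 + $10,681.74 = $16,460.81
Ending inventory (cost pool remaining) = $3,447.19
Check: goods available $19,908.00 = COGS $16,460.81 + ending $3,447.19

Ending inventory = $3,447.19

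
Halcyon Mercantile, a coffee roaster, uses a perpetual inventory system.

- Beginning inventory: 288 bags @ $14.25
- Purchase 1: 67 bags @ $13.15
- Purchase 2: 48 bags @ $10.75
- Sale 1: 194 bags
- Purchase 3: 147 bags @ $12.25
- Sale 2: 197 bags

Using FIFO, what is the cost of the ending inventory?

Ending inventory = $1,929.75

Sale 1 (194) [FIFO — oldest first]: 194 @ $14.25 = $2,764.50
Sale 2 (197) [FIFO — oldest first]: 94 @ $14.25 + 67 @ $13.15 + 36 @ $10.75 = $2,607.55
Total COGS = $2,764.50 + $2,607.55 = $5,372.05
Ending inventory: 12 @ $10.75 + 147 @ $12.25 = $1,929.75
Check: goods available $7,301.80 = COGS $5,372.05 + ending $1,929.75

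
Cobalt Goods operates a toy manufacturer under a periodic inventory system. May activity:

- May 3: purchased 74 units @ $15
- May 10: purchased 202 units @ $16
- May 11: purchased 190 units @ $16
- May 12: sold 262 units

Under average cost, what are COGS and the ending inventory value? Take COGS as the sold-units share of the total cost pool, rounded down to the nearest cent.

May 12, sell 262: 262/466 × $7,382.00 → $4,150.39
Ending inventory (cost pool remaining) = $3,231.61

COGS = $4,150.39; ending inventory = $3,231.61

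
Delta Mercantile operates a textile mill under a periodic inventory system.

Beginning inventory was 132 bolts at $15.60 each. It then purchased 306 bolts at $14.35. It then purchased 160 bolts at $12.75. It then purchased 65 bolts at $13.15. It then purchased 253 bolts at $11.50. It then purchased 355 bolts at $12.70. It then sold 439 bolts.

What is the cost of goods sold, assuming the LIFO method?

COGS = $5,474.50

Sale 1 (439) [LIFO — newest first]: 355 @ $12.70 + 84 @ $11.50 = $5,474.50
Ending inventory: 132 @ $15.60 + 306 @ $14.35 + 160 @ $12.75 + 65 @ $13.15 + 169 @ $11.50 = $11,288.55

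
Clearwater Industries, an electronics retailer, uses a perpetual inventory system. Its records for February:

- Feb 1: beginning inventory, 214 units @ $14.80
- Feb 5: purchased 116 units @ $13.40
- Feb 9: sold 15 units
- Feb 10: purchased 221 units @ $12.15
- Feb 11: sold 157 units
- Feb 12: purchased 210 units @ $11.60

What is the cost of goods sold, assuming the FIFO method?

Feb 9, 15 sold [FIFO — oldest first]: 15 @ $14.80 = $222.00
Feb 11, 157 sold [FIFO — oldest first]: 157 @ $14.80 = $2,323.60
Total COGS = $222.00 + $2,323.60 = $2,545.60
Ending inventory: 42 @ $14.80 + 116 @ $13.40 + 221 @ $12.15 + 210 @ $11.60 = $7,297.15

COGS = $2,545.60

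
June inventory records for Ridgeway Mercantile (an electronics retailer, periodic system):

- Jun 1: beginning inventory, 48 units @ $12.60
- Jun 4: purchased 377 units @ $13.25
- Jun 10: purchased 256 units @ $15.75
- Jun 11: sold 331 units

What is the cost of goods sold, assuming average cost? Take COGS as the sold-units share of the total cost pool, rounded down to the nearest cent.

COGS = $4,681.65

Jun 11, sell 331: 331/681 × $9,632.05 → $4,681.65
Ending inventory (cost pool remaining) = $4,950.40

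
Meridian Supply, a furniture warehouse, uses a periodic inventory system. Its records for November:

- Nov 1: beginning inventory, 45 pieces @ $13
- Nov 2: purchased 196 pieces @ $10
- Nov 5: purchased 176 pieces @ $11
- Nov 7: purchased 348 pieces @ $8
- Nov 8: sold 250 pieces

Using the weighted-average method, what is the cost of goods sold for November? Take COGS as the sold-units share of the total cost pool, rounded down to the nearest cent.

COGS = $2,374.18

Nov 8, sell 250: 250/765 × $7,265.00 → $2,374.18
Ending inventory (cost pool remaining) = $4,890.82
Check: goods available $7,265.00 = COGS $2,374.18 + ending $4,890.82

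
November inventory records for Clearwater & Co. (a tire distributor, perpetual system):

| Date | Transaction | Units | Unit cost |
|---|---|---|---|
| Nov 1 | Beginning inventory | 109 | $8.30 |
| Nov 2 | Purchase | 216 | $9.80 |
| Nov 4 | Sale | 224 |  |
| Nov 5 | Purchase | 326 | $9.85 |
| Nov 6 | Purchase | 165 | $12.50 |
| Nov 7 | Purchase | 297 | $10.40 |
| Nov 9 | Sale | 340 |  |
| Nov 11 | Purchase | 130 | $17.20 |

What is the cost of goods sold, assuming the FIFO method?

COGS = $5,375.65

Nov 4, 224 sold [FIFO — oldest first]: 109 @ $8.30 + 115 @ $9.80 = $2,031.70
Nov 9, 340 sold [FIFO — oldest first]: 101 @ $9.80 + 239 @ $9.85 = $3,343.95
Total COGS = $2,031.70 + $3,343.95 = $5,375.65
Ending inventory: 87 @ $9.85 + 165 @ $12.50 + 297 @ $10.40 + 130 @ $17.20 = $8,244.25
Check: goods available $13,619.90 = COGS $5,375.65 + ending $8,244.25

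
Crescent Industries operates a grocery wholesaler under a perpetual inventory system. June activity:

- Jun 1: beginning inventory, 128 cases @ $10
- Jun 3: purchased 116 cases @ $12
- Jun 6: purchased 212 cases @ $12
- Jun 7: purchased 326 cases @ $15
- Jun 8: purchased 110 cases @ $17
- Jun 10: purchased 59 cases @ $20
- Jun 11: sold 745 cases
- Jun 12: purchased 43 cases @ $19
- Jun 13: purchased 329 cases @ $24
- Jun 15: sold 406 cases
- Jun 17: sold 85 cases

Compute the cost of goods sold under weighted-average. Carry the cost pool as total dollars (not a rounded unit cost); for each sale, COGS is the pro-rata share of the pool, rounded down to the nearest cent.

COGS = $20,128.58

After Jun 1: 128 on hand, pool $1,280.00 (≈ $10.0000 each)
After Jun 3: 244 on hand, pool $2,672.00 (≈ $10.9508 each)
After Jun 6: 456 on hand, pool $5,216.00 (≈ $11.4386 each)
After Jun 7: 782 on hand, pool $10,106.00 (≈ $12.9233 each)
After Jun 8: 892 on hand, pool $11,976.00 (≈ $13.4260 each)
After Jun 10: 951 on hand, pool $13,156.00 (≈ $13.8339 each)
Jun 11, sell 745: 745/951 × $13,156.00 → $10,306.22
After Jun 12: 249 on hand, pool $3,666.78 (≈ $14.7260 each)
After Jun 13: 578 on hand, pool $11,562.78 (≈ $20.0048 each)
Jun 15, sell 406: 406/578 × $11,562.78 → $8,121.95
Jun 17, sell 85: 85/172 × $3,440.83 → $1,700.41
Total COGS = $10,306.22 + $8,121.95 + $1,700.41 = $20,128.58
Ending inventory (cost pool remaining) = $1,740.42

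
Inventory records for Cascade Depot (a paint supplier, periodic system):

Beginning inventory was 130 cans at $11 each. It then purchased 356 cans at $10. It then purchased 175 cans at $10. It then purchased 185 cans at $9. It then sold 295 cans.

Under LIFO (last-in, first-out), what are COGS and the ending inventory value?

Sale 1 (295) [LIFO — newest first]: 185 @ $9 + 110 @ $10 = $2,765
Ending inventory: 130 @ $11 + 356 @ $10 + 65 @ $10 = $5,640
Check: goods available $8,405 = COGS $2,765 + ending $5,640

COGS = $2,765; ending inventory = $5,640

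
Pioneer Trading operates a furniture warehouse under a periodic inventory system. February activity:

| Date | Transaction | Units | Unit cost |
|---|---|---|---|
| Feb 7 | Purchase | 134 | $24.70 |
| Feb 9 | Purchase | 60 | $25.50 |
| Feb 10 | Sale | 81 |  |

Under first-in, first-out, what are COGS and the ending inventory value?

Feb 10, 81 sold [FIFO — oldest first]: 81 @ $24.70 = $2,000.70
Ending inventory: 53 @ $24.70 + 60 @ $25.50 = $2,839.10

COGS = $2,000.70; ending inventory = $2,839.10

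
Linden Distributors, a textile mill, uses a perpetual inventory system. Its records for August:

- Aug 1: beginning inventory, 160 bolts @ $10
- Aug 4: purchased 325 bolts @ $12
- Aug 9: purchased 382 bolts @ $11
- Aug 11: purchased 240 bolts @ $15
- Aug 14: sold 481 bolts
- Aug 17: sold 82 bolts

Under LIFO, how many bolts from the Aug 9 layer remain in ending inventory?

Aug 14, 481 sold [LIFO — newest first]: 240 @ $15 + 241 @ $11 = $6,251
Aug 17, 82 sold [LIFO — newest first]: 82 @ $11 = $902
Total COGS = $6,251 + $902 = $7,153
Ending inventory: 160 @ $10 + 325 @ $12 + 59 @ $11 = $6,149

59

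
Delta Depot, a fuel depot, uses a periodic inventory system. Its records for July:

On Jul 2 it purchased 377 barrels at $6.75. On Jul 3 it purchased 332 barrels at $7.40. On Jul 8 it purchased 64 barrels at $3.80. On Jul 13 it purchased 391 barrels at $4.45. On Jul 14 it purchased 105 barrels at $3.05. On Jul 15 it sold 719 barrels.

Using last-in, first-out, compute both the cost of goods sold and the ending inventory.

Jul 15, 719 sold [LIFO — newest first]: 105 @ $3.05 + 391 @ $4.45 + 64 @ $3.80 + 159 @ $7.40 = $3,480.00
Ending inventory: 377 @ $6.75 + 173 @ $7.40 = $3,824.95
Check: goods available $7,304.95 = COGS $3,480.00 + ending $3,824.95

COGS = $3,480.00; ending inventory = $3,824.95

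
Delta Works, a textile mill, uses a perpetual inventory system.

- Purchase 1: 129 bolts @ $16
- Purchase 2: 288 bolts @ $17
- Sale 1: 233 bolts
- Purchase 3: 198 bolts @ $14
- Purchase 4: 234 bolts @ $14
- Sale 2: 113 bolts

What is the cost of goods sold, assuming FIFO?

COGS = $5,753

Sale 1 (233) [FIFO — oldest first]: 129 @ $16 + 104 @ $17 = $3,832
Sale 2 (113) [FIFO — oldest first]: 113 @ $17 = $1,921
Total COGS = $3,832 + $1,921 = $5,753
Ending inventory: 71 @ $17 + 198 @ $14 + 234 @ $14 = $7,255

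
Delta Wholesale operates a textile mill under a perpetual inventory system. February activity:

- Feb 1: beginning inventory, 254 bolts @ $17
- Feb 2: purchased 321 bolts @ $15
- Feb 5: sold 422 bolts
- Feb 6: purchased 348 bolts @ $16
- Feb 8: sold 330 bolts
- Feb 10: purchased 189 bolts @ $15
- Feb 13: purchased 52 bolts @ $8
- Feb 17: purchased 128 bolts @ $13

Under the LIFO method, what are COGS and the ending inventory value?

Feb 5, 422 sold [LIFO — newest first]: 321 @ $15 + 101 @ $17 = $6,532
Feb 8, 330 sold [LIFO — newest first]: 330 @ $16 = $5,280
Total COGS = $6,532 + $5,280 = $11,812
Ending inventory: 153 @ $17 + 18 @ $16 + 189 @ $15 + 52 @ $8 + 128 @ $13 = $7,804
Check: goods available $19,616 = COGS $11,812 + ending $7,804

COGS = $11,812; ending inventory = $7,804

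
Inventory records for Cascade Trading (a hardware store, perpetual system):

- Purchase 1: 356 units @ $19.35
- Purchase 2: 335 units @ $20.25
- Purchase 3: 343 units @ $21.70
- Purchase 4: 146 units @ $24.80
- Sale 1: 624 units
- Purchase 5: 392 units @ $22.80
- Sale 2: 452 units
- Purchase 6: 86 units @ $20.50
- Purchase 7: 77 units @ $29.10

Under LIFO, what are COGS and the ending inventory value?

COGS = $23,950.25; ending inventory = $13,727.30

Sale 1 (624) [LIFO — newest first]: 146 @ $24.80 + 343 @ $21.70 + 135 @ $20.25 = $13,797.65
Sale 2 (452) [LIFO — newest first]: 392 @ $22.80 + 60 @ $20.25 = $10,152.60
Total COGS = $13,797.65 + $10,152.60 = $23,950.25
Ending inventory: 356 @ $19.35 + 140 @ $20.25 + 86 @ $20.50 + 77 @ $29.10 = $13,727.30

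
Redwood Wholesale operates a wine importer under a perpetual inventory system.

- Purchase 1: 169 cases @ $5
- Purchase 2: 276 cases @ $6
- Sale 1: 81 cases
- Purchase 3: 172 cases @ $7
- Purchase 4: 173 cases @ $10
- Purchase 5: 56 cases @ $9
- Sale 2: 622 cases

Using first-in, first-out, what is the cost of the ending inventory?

Sale 1 (81) [FIFO — oldest first]: 81 @ $5 = $405
Sale 2 (622) [FIFO — oldest first]: 88 @ $5 + 276 @ $6 + 172 @ $7 + 86 @ $10 = $4,160
Total COGS = $405 + $4,160 = $4,565
Ending inventory: 87 @ $10 + 56 @ $9 = $1,374
Check: goods available $5,939 = COGS $4,565 + ending $1,374

Ending inventory = $1,374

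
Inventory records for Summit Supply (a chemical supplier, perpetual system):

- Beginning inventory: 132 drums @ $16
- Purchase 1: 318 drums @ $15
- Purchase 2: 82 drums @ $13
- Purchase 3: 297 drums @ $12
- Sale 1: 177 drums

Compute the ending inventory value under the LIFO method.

Ending inventory = $9,388

Sale 1 (177) [LIFO — newest first]: 177 @ $12 = $2,124
Ending inventory: 132 @ $16 + 318 @ $15 + 82 @ $13 + 120 @ $12 = $9,388
Check: goods available $11,512 = COGS $2,124 + ending $9,388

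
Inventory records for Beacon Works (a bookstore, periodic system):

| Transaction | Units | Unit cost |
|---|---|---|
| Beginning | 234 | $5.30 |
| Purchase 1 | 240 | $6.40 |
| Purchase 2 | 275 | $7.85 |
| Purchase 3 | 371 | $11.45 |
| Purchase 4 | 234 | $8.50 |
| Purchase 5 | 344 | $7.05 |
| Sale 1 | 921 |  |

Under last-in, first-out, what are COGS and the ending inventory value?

Sale 1 (921) [LIFO — newest first]: 344 @ $7.05 + 234 @ $8.50 + 343 @ $11.45 = $8,341.55
Ending inventory: 234 @ $5.30 + 240 @ $6.40 + 275 @ $7.85 + 28 @ $11.45 = $5,255.55

COGS = $8,341.55; ending inventory = $5,255.55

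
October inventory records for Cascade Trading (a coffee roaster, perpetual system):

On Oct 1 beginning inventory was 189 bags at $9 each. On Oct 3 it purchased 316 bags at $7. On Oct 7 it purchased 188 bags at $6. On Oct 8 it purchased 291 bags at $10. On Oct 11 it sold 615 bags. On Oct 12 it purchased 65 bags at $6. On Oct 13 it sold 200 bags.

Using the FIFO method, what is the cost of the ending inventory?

Ending inventory = $2,080

Oct 11, 615 sold [FIFO — oldest first]: 189 @ $9 + 316 @ $7 + 110 @ $6 = $4,573
Oct 13, 200 sold [FIFO — oldest first]: 78 @ $6 + 122 @ $10 = $1,688
Total COGS = $4,573 + $1,688 = $6,261
Ending inventory: 169 @ $10 + 65 @ $6 = $2,080
Check: goods available $8,341 = COGS $6,261 + ending $2,080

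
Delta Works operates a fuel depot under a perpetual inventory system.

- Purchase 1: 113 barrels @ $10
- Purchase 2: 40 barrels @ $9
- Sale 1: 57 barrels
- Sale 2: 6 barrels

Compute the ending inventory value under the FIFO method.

Ending inventory = $860

Sale 1 (57) [FIFO — oldest first]: 57 @ $10 = $570
Sale 2 (6) [FIFO — oldest first]: 6 @ $10 = $60
Total COGS = $570 + $60 = $630
Ending inventory: 50 @ $10 + 40 @ $9 = $860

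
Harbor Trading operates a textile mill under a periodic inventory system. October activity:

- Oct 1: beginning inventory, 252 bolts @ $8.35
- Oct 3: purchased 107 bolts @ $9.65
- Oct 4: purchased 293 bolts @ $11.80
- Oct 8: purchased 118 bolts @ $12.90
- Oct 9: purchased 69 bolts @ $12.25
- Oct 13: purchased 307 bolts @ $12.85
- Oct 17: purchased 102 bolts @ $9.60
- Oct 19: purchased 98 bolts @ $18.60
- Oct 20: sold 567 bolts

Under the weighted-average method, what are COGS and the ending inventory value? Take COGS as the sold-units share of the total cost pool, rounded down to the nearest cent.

COGS = $6,617.19; ending inventory = $9,091.36

Oct 20, sell 567: 567/1346 × $15,708.55 → $6,617.19
Ending inventory (cost pool remaining) = $9,091.36
Check: goods available $15,708.55 = COGS $6,617.19 + ending $9,091.36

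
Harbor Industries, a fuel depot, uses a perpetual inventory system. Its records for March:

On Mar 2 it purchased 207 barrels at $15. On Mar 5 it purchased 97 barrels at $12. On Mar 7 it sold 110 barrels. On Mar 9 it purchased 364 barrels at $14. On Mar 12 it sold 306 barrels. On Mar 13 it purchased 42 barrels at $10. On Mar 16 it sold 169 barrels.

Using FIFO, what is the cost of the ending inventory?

Ending inventory = $1,582

Mar 7, 110 sold [FIFO — oldest first]: 110 @ $15 = $1,650
Mar 12, 306 sold [FIFO — oldest first]: 97 @ $15 + 97 @ $12 + 112 @ $14 = $4,187
Mar 16, 169 sold [FIFO — oldest first]: 169 @ $14 = $2,366
Total COGS = $1,650 + $4,187 + $2,366 = $8,203
Ending inventory: 83 @ $14 + 42 @ $10 = $1,582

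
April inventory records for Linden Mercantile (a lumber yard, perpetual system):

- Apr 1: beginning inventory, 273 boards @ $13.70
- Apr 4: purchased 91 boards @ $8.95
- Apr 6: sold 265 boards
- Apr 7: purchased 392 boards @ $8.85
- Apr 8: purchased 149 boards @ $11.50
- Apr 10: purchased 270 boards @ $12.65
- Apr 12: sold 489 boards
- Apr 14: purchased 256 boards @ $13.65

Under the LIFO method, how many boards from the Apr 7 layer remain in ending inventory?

322

Apr 6, 265 sold [LIFO — newest first]: 91 @ $8.95 + 174 @ $13.70 = $3,198.25
Apr 12, 489 sold [LIFO — newest first]: 270 @ $12.65 + 149 @ $11.50 + 70 @ $8.85 = $5,748.50
Total COGS = $3,198.25 + $5,748.50 = $8,946.75
Ending inventory: 99 @ $13.70 + 322 @ $8.85 + 256 @ $13.65 = $7,700.40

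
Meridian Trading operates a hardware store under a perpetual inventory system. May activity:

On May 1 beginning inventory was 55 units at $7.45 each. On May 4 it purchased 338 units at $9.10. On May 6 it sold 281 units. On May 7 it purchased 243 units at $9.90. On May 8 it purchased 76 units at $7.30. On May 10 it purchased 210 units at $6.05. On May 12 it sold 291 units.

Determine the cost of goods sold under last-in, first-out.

COGS = $4,431.90

May 6, 281 sold [LIFO — newest first]: 281 @ $9.10 = $2,557.10
May 12, 291 sold [LIFO — newest first]: 210 @ $6.05 + 76 @ $7.30 + 5 @ $9.90 = $1,874.80
Total COGS = $2,557.10 + $1,874.80 = $4,431.90
Ending inventory: 55 @ $7.45 + 57 @ $9.10 + 238 @ $9.90 = $3,284.65
Check: goods available $7,716.55 = COGS $4,431.90 + ending $3,284.65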